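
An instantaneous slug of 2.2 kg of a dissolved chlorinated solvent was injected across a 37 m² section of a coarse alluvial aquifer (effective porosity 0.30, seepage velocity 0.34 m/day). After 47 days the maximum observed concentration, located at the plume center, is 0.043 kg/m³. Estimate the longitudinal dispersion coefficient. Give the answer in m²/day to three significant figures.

At the plume center C_max = M/(n_e·A·√(4πDt)), so D = M²/(4πt·(n_e·A·C_max)²).
n_e·A·C_max = 0.30 × 37 × 0.043 = 0.4773 kg/m.
D = 2.2²/(4π × 47 × 0.4773²) = 0.0360 m²/day.

0.0360 m²/day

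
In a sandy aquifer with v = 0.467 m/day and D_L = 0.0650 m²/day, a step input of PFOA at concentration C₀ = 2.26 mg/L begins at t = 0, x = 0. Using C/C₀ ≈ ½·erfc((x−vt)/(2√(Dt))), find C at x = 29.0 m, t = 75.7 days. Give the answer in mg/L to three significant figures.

For a continuous step input, C/C₀ ≈ ½·erfc((x−vt)/(2√(Dt))).
vt = 0.467 × 75.7 = 35.3519 m and 2√(Dt) = 2√(0.0650 × 75.7) = 4.436 m.
Argument (x−vt)/(2√(Dt)) = (29.0 − 35.3519)/4.436 = -1.432; ½·erfc(-1.432) = 0.9786.
C = 2.26 × 0.9786 = 2.21 mg/L.

2.21 mg/L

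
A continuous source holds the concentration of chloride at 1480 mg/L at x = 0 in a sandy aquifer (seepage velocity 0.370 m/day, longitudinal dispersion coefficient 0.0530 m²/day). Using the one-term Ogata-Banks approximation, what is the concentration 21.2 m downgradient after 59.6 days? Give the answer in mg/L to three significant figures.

For a continuous step input, C/C₀ ≈ ½·erfc((x−vt)/(2√(Dt))).
vt = 0.370 × 59.6 = 22.052 m and 2√(Dt) = 2√(0.0530 × 59.6) = 3.555 m.
Argument (x−vt)/(2√(Dt)) = (21.2 − 22.052)/3.555 = -0.2397; ½·erfc(-0.2397) = 0.6327.
C = 1480 × 0.6327 = 936 mg/L.

936 mg/L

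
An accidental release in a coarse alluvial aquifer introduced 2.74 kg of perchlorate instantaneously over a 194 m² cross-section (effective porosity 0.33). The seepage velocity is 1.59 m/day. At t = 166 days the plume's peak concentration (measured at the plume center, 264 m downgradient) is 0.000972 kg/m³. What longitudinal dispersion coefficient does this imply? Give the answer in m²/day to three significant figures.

At the plume center C_max = M/(n_e·A·√(4πDt)), so D = M²/(4πt·(n_e·A·C_max)²).
n_e·A·C_max = 0.33 × 194 × 0.000972 = 0.06223 kg/m.
D = 2.74²/(4π × 166 × 0.06223²) = 0.929 m²/day.

0.929 m²/day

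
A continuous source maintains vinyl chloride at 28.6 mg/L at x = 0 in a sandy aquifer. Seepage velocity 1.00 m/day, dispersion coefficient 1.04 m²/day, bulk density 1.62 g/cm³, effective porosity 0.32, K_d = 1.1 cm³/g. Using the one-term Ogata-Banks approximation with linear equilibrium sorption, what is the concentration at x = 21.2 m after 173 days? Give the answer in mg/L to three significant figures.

21.6 mg/L

Retardation factor R = 1 + ρ_b·K_d/n = 1 + 1.62 × 1.1/0.32 = 6.569.
Sorption retards both mechanisms: v_R = v/R = 0.1522 m/day, D_R = D/R = 0.1583 m²/day.
v_R·t = 0.1522 × 173 = 26.3306 m; 2√(D_R t) = 10.47 m; argument = (21.2 − 26.3306)/10.47 = -0.4900.
C = C₀ × ½·erfc(-0.4900) = 28.6 × 0.7558 = 21.6 mg/L.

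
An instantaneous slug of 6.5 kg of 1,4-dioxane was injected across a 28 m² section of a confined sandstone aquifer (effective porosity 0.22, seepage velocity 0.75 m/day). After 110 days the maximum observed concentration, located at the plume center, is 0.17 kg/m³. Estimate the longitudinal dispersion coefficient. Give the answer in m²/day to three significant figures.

At the plume center C_max = M/(n_e·A·√(4πDt)), so D = M²/(4πt·(n_e·A·C_max)²).
n_e·A·C_max = 0.22 × 28 × 0.17 = 1.047 kg/m.
D = 6.5²/(4π × 110 × 1.047²) = 0.0279 m²/day.

0.0279 m²/day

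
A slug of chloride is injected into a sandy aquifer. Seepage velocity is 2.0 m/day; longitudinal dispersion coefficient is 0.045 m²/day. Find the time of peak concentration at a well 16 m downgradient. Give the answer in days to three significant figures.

7.99 days

For the 1D instantaneous-source solution, setting ∂C/∂t = 0 at fixed x gives v²t² + 2Dt − x² = 0, so t = (√(D² + v²x²) − D)/v².
√(D² + v²x²) = √(0.045² + 2.0² × 16²) = 32.00; v² = 4.
t = (32.00 − 0.045)/4 = 7.99 days (vs. the pure-advection estimate x/v = 8.00 d).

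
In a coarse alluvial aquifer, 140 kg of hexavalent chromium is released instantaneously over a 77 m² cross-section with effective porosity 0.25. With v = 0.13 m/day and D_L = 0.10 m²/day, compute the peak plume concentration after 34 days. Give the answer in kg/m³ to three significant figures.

The peak of an instantaneous 1D plume sits at x = vt; there the Gaussian factor is 1 and C_max = M/(n_e·A·√(4πDt)), where n_e·A is the pore area the mass is dissolved in.
√(4πDt) = √(4π × 0.10 × 34) = 6.536 m, so C_max = 140/(0.25 × 77 × 6.536) = 1.11 kg/m³.

1.11 kg/m³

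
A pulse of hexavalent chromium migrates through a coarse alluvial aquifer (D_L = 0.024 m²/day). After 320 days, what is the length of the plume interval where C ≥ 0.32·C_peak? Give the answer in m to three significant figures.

The plume is Gaussian with σ = √(2Dt) = √(2 × 0.024 × 320) = 3.919 m.
C/C_peak = exp(−Δx²/(2σ²)) = 0.32 ⇒ Δx = σ·√(−2 ln 0.32) = 3.919 × 1.510 = 5.918 m.
Width = 2Δx = 11.8 m.

11.8 m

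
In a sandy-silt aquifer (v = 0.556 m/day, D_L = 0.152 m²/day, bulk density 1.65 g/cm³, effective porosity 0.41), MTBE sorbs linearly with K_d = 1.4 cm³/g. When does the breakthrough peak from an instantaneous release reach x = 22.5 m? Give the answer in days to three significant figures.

Retardation factor R = 1 + ρ_b·K_d/n = 1 + 1.65 × 1.4/0.41 = 6.634.
Sorption retards both mechanisms: v_R = v/R = 0.08381 m/day, D_R = D/R = 0.02291 m²/day.
Peak time from v_R²t² + 2D_R t − x² = 0: t = (√(D_R² + v_R²x²) − D_R)/v_R².
√(D_R² + v_R²x²) = √(0.02291² + 0.08381² × 22.5²) = 1.886; v_R² = 0.007024.
t = (1.886 − 0.02291)/0.007024 = 265 days.

265 days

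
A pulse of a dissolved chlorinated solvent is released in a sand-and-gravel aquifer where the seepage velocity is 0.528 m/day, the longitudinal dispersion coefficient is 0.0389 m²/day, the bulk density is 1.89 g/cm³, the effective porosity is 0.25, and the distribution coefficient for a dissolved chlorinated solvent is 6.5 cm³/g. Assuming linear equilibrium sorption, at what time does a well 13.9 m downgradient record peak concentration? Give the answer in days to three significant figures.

1310 days

Retardation factor R = 1 + ρ_b·K_d/n = 1 + 1.89 × 6.5/0.25 = 50.14.
Sorption retards both mechanisms: v_R = v/R = 0.01053 m/day, D_R = D/R = 0.0007758 m²/day.
Peak time from v_R²t² + 2D_R t − x² = 0: t = (√(D_R² + v_R²x²) − D_R)/v_R².
√(D_R² + v_R²x²) = √(0.0007758² + 0.01053² × 13.9²) = 0.1464; v_R² = 0.0001109.
t = (0.1464 − 0.0007758)/0.0001109 = 1310 days.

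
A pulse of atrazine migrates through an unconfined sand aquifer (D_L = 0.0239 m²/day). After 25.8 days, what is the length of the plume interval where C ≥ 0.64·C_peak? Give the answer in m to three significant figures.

The plume is Gaussian with σ = √(2Dt) = √(2 × 0.0239 × 25.8) = 1.111 m.
C/C_peak = exp(−Δx²/(2σ²)) = 0.64 ⇒ Δx = σ·√(−2 ln 0.64) = 1.111 × 0.9448 = 1.050 m.
Width = 2Δx = 2.10 m.

2.10 m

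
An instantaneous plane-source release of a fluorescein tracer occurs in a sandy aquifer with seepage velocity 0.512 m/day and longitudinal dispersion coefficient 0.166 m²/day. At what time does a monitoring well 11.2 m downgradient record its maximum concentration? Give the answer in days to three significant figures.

21.3 days

For the 1D instantaneous-source solution, setting ∂C/∂t = 0 at fixed x gives v²t² + 2Dt − x² = 0, so t = (√(D² + v²x²) − D)/v².
√(D² + v²x²) = √(0.166² + 0.512² × 11.2²) = 5.737; v² = 0.262144.
t = (5.737 − 0.166)/0.262144 = 21.3 days (vs. the pure-advection estimate x/v = 21.9 d).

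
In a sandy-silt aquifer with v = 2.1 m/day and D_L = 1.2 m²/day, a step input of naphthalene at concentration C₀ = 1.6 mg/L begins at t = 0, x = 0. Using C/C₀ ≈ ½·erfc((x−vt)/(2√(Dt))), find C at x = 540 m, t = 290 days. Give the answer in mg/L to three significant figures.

For a continuous step input, C/C₀ ≈ ½·erfc((x−vt)/(2√(Dt))).
vt = 2.1 × 290 = 609 m and 2√(Dt) = 2√(1.2 × 290) = 37.31 m.
Argument (x−vt)/(2√(Dt)) = (540 − 609)/37.31 = -1.849; ½·erfc(-1.849) = 0.9955.
C = 1.6 × 0.9955 = 1.59 mg/L.

1.59 mg/L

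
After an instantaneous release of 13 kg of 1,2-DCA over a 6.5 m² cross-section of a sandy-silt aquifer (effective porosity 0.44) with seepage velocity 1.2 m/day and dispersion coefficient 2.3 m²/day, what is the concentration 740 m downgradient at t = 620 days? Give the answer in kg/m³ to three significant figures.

0.0339 kg/m³

For an instantaneous plane source, C(x,t) = M/(n_e·A·√(4πDt)) · exp(−(x−vt)²/(4Dt)), with n_e·A the pore (flow) area.
Plume center vt = 1.2 × 620 = 744 m, so the well at 740 m is 4 m upgradient of the peak.
√(4πDt) = 133.9 m, giving peak height M/(n_e·A·√(4πDt)) = 13/(0.44 × 6.5 × 133.9) = 0.03395 kg/m³.
(x−vt)²/(4Dt) = (-4)²/(4 × 2.3 × 620) = 0.002805; exp(−0.002805) = 0.9972.
C = 0.03395 × 0.9972 = 0.0339 kg/m³.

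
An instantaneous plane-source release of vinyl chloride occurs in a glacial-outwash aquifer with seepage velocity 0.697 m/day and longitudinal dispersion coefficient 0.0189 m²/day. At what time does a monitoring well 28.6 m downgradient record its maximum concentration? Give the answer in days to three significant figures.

41.0 days

For the 1D instantaneous-source solution, setting ∂C/∂t = 0 at fixed x gives v²t² + 2Dt − x² = 0, so t = (√(D² + v²x²) − D)/v².
√(D² + v²x²) = √(0.0189² + 0.697² × 28.6²) = 19.93; v² = 0.485809.
t = (19.93 − 0.0189)/0.485809 = 41.0 days (vs. the pure-advection estimate x/v = 41.0 d).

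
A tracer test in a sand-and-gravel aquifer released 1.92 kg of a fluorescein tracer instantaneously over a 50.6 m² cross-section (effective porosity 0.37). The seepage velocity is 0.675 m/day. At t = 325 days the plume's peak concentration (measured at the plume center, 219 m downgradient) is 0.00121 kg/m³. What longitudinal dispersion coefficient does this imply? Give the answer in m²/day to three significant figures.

At the plume center C_max = M/(n_e·A·√(4πDt)), so D = M²/(4πt·(n_e·A·C_max)²).
n_e·A·C_max = 0.37 × 50.6 × 0.00121 = 0.02265 kg/m.
D = 1.92²/(4π × 325 × 0.02265²) = 1.76 m²/day.

1.76 m²/day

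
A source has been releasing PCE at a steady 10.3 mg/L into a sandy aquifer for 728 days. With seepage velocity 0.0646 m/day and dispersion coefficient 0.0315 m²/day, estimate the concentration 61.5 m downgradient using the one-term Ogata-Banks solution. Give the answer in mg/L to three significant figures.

0.168 mg/L

For a continuous step input, C/C₀ ≈ ½·erfc((x−vt)/(2√(Dt))).
vt = 0.0646 × 728 = 47.0288 m and 2√(Dt) = 2√(0.0315 × 728) = 9.577 m.
Argument (x−vt)/(2√(Dt)) = (61.5 − 47.0288)/9.577 = 1.511; ½·erfc(1.511) = 0.01630.
C = 10.3 × 0.01630 = 0.168 mg/L.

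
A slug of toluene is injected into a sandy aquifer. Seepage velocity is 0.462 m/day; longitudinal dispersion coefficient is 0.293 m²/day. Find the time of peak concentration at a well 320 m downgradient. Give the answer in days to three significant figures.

For the 1D instantaneous-source solution, setting ∂C/∂t = 0 at fixed x gives v²t² + 2Dt − x² = 0, so t = (√(D² + v²x²) − D)/v².
√(D² + v²x²) = √(0.293² + 0.462² × 320²) = 147.8; v² = 0.213444.
t = (147.8 − 0.293)/0.213444 = 691 days (vs. the pure-advection estimate x/v = 693 d).

691 days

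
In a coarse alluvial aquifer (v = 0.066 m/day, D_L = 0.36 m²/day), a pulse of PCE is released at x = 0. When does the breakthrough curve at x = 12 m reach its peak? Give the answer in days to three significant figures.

117 days

For the 1D instantaneous-source solution, setting ∂C/∂t = 0 at fixed x gives v²t² + 2Dt − x² = 0, so t = (√(D² + v²x²) − D)/v².
√(D² + v²x²) = √(0.36² + 0.066² × 12²) = 0.8700; v² = 0.004356.
t = (0.8700 − 0.36)/0.004356 = 117 days (vs. the pure-advection estimate x/v = 182 d).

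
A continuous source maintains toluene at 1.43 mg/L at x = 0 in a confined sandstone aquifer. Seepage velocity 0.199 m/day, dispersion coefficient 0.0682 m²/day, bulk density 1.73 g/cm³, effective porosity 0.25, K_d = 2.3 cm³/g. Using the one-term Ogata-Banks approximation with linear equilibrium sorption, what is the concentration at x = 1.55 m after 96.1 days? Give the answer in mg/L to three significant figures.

Retardation factor R = 1 + ρ_b·K_d/n = 1 + 1.73 × 2.3/0.25 = 16.92.
Sorption retards both mechanisms: v_R = v/R = 0.01176 m/day, D_R = D/R = 0.004031 m²/day.
v_R·t = 0.01176 × 96.1 = 1.130136 m; 2√(D_R t) = 1.245 m; argument = (1.55 − 1.130136)/1.245 = 0.3372.
C = C₀ × ½·erfc(0.3372) = 1.43 × 0.3167 = 0.453 mg/L.

0.453 mg/L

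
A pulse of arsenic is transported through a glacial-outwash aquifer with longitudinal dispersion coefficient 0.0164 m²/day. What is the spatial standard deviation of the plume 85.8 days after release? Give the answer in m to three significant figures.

1.68 m

Dispersive spreading gives a Gaussian with σ² = 2Dt; advection only shifts the center.
σ = √(2 × 0.0164 × 85.8) = 1.68 m.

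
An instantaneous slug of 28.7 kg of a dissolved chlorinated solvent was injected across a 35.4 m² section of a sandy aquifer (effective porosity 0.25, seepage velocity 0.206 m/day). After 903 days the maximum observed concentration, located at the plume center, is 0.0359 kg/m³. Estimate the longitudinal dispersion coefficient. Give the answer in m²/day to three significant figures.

At the plume center C_max = M/(n_e·A·√(4πDt)), so D = M²/(4πt·(n_e·A·C_max)²).
n_e·A·C_max = 0.25 × 35.4 × 0.0359 = 0.3177 kg/m.
D = 28.7²/(4π × 903 × 0.3177²) = 0.719 m²/day.

0.719 m²/day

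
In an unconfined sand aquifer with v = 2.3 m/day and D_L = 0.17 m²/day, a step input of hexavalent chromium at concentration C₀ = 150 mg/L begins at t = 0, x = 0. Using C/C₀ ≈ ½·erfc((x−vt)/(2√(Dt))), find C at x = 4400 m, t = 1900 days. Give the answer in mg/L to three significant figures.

For a continuous step input, C/C₀ ≈ ½·erfc((x−vt)/(2√(Dt))).
vt = 2.3 × 1900 = 4370 m and 2√(Dt) = 2√(0.17 × 1900) = 35.94 m.
Argument (x−vt)/(2√(Dt)) = (4400 − 4370)/35.94 = 0.8347; ½·erfc(0.8347) = 0.1189.
C = 150 × 0.1189 = 17.8 mg/L.

17.8 mg/L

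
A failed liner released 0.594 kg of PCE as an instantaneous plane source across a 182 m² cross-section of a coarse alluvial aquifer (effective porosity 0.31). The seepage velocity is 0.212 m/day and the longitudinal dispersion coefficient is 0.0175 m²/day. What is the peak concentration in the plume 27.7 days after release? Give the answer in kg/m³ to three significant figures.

0.00427 kg/m³

The peak of an instantaneous 1D plume sits at x = vt; there the Gaussian factor is 1 and C_max = M/(n_e·A·√(4πDt)), where n_e·A is the pore area the mass is dissolved in.
√(4πDt) = √(4π × 0.0175 × 27.7) = 2.468 m, so C_max = 0.594/(0.31 × 182 × 2.468) = 0.00427 kg/m³.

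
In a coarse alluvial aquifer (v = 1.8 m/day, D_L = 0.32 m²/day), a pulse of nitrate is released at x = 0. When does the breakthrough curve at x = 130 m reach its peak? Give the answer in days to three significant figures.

For the 1D instantaneous-source solution, setting ∂C/∂t = 0 at fixed x gives v²t² + 2Dt − x² = 0, so t = (√(D² + v²x²) − D)/v².
√(D² + v²x²) = √(0.32² + 1.8² × 130²) = 234.0; v² = 3.24.
t = (234.0 − 0.32)/3.24 = 72.1 days (vs. the pure-advection estimate x/v = 72.2 d).

72.1 days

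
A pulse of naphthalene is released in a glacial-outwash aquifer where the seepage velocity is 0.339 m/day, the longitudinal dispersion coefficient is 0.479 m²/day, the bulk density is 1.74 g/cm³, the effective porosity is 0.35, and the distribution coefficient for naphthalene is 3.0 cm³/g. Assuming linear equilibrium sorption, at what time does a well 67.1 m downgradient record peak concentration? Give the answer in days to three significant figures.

Retardation factor R = 1 + ρ_b·K_d/n = 1 + 1.74 × 3.0/0.35 = 15.91.
Sorption retards both mechanisms: v_R = v/R = 0.02131 m/day, D_R = D/R = 0.03011 m²/day.
Peak time from v_R²t² + 2D_R t − x² = 0: t = (√(D_R² + v_R²x²) − D_R)/v_R².
√(D_R² + v_R²x²) = √(0.03011² + 0.02131² × 67.1²) = 1.430; v_R² = 0.0004541.
t = (1.430 − 0.03011)/0.0004541 = 3080 days.

3080 days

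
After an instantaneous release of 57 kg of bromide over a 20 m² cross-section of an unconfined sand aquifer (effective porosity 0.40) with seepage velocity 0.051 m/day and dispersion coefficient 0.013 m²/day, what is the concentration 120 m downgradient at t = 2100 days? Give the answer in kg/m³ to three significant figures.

For an instantaneous plane source, C(x,t) = M/(n_e·A·√(4πDt)) · exp(−(x−vt)²/(4Dt)), with n_e·A the pore (flow) area.
Plume center vt = 0.051 × 2100 = 107.1 m, so the well at 120 m is 12.9 m downgradient of the peak.
√(4πDt) = 18.52 m, giving peak height M/(n_e·A·√(4πDt)) = 57/(0.40 × 20 × 18.52) = 0.3847 kg/m³.
(x−vt)²/(4Dt) = (12.9)²/(4 × 0.013 × 2100) = 1.524; exp(−1.524) = 0.2178.
C = 0.3847 × 0.2178 = 0.0838 kg/m³.

0.0838 kg/m³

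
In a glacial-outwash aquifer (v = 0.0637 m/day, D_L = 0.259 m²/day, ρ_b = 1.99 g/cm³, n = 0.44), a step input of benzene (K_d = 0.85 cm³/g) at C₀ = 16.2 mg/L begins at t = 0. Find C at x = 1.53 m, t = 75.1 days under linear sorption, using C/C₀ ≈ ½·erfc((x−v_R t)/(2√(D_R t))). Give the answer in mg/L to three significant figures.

Retardation factor R = 1 + ρ_b·K_d/n = 1 + 1.99 × 0.85/0.44 = 4.844.
Sorption retards both mechanisms: v_R = v/R = 0.01315 m/day, D_R = D/R = 0.05347 m²/day.
v_R·t = 0.01315 × 75.1 = 0.987565 m; 2√(D_R t) = 4.008 m; argument = (1.53 − 0.987565)/4.008 = 0.1353.
C = C₀ × ½·erfc(0.1353) = 16.2 × 0.4241 = 6.87 mg/L.

6.87 mg/L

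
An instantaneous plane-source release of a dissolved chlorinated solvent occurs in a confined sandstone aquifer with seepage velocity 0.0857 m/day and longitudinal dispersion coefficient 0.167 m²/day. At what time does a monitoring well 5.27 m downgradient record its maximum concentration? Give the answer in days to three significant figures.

For the 1D instantaneous-source solution, setting ∂C/∂t = 0 at fixed x gives v²t² + 2Dt − x² = 0, so t = (√(D² + v²x²) − D)/v².
√(D² + v²x²) = √(0.167² + 0.0857² × 5.27²) = 0.4815; v² = 0.00734449.
t = (0.4815 − 0.167)/0.00734449 = 42.8 days (vs. the pure-advection estimate x/v = 61.5 d).

42.8 days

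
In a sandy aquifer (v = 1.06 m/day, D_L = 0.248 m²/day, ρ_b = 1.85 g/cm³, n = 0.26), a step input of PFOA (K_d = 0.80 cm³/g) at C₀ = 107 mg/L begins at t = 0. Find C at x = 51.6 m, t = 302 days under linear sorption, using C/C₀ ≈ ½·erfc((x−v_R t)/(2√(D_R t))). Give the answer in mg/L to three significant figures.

22.8 mg/L

Retardation factor R = 1 + ρ_b·K_d/n = 1 + 1.85 × 0.80/0.26 = 6.692.
Sorption retards both mechanisms: v_R = v/R = 0.1584 m/day, D_R = D/R = 0.03706 m²/day.
v_R·t = 0.1584 × 302 = 47.8368 m; 2√(D_R t) = 6.691 m; argument = (51.6 − 47.8368)/6.691 = 0.5624.
C = C₀ × ½·erfc(0.5624) = 107 × 0.2132 = 22.8 mg/L.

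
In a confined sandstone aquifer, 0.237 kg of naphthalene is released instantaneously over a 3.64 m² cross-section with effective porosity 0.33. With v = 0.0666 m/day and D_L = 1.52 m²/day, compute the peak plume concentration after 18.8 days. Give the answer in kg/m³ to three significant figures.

The peak of an instantaneous 1D plume sits at x = vt; there the Gaussian factor is 1 and C_max = M/(n_e·A·√(4πDt)), where n_e·A is the pore area the mass is dissolved in.
√(4πDt) = √(4π × 1.52 × 18.8) = 18.95 m, so C_max = 0.237/(0.33 × 3.64 × 18.95) = 0.0104 kg/m³.

0.0104 kg/m³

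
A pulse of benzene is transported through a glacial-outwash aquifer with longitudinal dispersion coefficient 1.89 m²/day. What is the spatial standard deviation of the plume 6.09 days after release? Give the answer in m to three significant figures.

Dispersive spreading gives a Gaussian with σ² = 2Dt; advection only shifts the center.
σ = √(2 × 1.89 × 6.09) = 4.80 m.

4.80 m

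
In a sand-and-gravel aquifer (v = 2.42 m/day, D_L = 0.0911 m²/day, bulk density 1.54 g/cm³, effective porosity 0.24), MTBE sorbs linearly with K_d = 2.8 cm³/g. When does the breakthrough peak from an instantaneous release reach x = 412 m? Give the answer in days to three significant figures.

3230 days

Retardation factor R = 1 + ρ_b·K_d/n = 1 + 1.54 × 2.8/0.24 = 18.97.
Sorption retards both mechanisms: v_R = v/R = 0.1276 m/day, D_R = D/R = 0.004802 m²/day.
Peak time from v_R²t² + 2D_R t − x² = 0: t = (√(D_R² + v_R²x²) − D_R)/v_R².
√(D_R² + v_R²x²) = √(0.004802² + 0.1276² × 412²) = 52.57; v_R² = 0.01628.
t = (52.57 − 0.004802)/0.01628 = 3230 days.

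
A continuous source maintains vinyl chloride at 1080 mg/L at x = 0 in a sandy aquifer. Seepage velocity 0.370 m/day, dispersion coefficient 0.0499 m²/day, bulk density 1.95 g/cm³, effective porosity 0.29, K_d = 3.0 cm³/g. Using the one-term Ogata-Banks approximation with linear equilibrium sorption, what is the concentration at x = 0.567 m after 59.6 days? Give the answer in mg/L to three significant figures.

880 mg/L

Retardation factor R = 1 + ρ_b·K_d/n = 1 + 1.95 × 3.0/0.29 = 21.17.
Sorption retards both mechanisms: v_R = v/R = 0.01748 m/day, D_R = D/R = 0.002357 m²/day.
v_R·t = 0.01748 × 59.6 = 1.041808 m; 2√(D_R t) = 0.7496 m; argument = (0.567 − 1.041808)/0.7496 = -0.6334.
C = C₀ × ½·erfc(-0.6334) = 1080 × 0.8148 = 880 mg/L.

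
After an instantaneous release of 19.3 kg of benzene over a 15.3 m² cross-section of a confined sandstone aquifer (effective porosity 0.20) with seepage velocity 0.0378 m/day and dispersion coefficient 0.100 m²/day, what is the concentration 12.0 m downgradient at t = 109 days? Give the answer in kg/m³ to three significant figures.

0.130 kg/m³

For an instantaneous plane source, C(x,t) = M/(n_e·A·√(4πDt)) · exp(−(x−vt)²/(4Dt)), with n_e·A the pore (flow) area.
Plume center vt = 0.0378 × 109 = 4.1202 m, so the well at 12.0 m is 7.8798 m downgradient of the peak.
√(4πDt) = 11.70 m, giving peak height M/(n_e·A·√(4πDt)) = 19.3/(0.20 × 15.3 × 11.70) = 0.5391 kg/m³.
(x−vt)²/(4Dt) = (7.8798)²/(4 × 0.100 × 109) = 1.424; exp(−1.424) = 0.2407.
C = 0.5391 × 0.2407 = 0.130 kg/m³.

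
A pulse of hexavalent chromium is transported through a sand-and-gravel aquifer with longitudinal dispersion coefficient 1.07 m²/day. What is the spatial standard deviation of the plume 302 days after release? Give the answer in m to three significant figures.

Dispersive spreading gives a Gaussian with σ² = 2Dt; advection only shifts the center.
σ = √(2 × 1.07 × 302) = 25.4 m.

25.4 m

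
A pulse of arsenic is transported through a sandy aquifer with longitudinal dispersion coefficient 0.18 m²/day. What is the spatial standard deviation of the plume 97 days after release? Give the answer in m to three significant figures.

5.91 m

Dispersive spreading gives a Gaussian with σ² = 2Dt; advection only shifts the center.
σ = √(2 × 0.18 × 97) = 5.91 m.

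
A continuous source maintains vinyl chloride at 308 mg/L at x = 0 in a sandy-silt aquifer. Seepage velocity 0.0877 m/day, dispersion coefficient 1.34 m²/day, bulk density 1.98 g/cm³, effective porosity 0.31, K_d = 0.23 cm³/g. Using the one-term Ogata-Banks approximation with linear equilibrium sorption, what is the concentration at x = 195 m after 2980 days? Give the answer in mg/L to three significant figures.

Retardation factor R = 1 + ρ_b·K_d/n = 1 + 1.98 × 0.23/0.31 = 2.469.
Sorption retards both mechanisms: v_R = v/R = 0.03552 m/day, D_R = D/R = 0.5427 m²/day.
v_R·t = 0.03552 × 2980 = 105.8496 m; 2√(D_R t) = 80.43 m; argument = (195 − 105.8496)/80.43 = 1.108.
C = C₀ × ½·erfc(1.108) = 308 × 0.05856 = 18.0 mg/L.

18.0 mg/L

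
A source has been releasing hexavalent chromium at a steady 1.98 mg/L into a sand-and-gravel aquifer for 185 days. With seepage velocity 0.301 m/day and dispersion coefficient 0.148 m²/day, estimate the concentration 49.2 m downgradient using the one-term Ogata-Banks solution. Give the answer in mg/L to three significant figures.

1.60 mg/L

For a continuous step input, C/C₀ ≈ ½·erfc((x−vt)/(2√(Dt))).
vt = 0.301 × 185 = 55.685 m and 2√(Dt) = 2√(0.148 × 185) = 10.47 m.
Argument (x−vt)/(2√(Dt)) = (49.2 − 55.685)/10.47 = -0.6194; ½·erfc(-0.6194) = 0.8095.
C = 1.98 × 0.8095 = 1.60 mg/L.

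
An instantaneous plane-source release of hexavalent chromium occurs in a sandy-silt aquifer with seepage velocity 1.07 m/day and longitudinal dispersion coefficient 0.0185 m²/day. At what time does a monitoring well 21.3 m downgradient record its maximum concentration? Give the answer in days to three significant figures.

For the 1D instantaneous-source solution, setting ∂C/∂t = 0 at fixed x gives v²t² + 2Dt − x² = 0, so t = (√(D² + v²x²) − D)/v².
√(D² + v²x²) = √(0.0185² + 1.07² × 21.3²) = 22.79; v² = 1.1449.
t = (22.79 − 0.0185)/1.1449 = 19.9 days (vs. the pure-advection estimate x/v = 19.9 d).

19.9 days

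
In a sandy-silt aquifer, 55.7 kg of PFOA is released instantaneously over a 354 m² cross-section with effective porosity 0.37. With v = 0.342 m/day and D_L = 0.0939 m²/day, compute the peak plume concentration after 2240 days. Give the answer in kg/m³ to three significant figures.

0.00827 kg/m³

The peak of an instantaneous 1D plume sits at x = vt; there the Gaussian factor is 1 and C_max = M/(n_e·A·√(4πDt)), where n_e·A is the pore area the mass is dissolved in.
√(4πDt) = √(4π × 0.0939 × 2240) = 51.41 m, so C_max = 55.7/(0.37 × 354 × 51.41) = 0.00827 kg/m³.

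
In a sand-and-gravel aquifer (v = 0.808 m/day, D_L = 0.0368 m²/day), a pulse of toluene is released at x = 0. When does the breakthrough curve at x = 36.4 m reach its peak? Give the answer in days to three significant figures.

45.0 days

For the 1D instantaneous-source solution, setting ∂C/∂t = 0 at fixed x gives v²t² + 2Dt − x² = 0, so t = (√(D² + v²x²) − D)/v².
√(D² + v²x²) = √(0.0368² + 0.808² × 36.4²) = 29.41; v² = 0.652864.
t = (29.41 − 0.0368)/0.652864 = 45.0 days (vs. the pure-advection estimate x/v = 45.0 d).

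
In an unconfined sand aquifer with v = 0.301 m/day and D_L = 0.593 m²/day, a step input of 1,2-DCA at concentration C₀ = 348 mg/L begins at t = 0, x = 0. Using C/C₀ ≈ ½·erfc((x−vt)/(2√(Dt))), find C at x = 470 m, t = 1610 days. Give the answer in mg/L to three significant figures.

220 mg/L

For a continuous step input, C/C₀ ≈ ½·erfc((x−vt)/(2√(Dt))).
vt = 0.301 × 1610 = 484.61 m and 2√(Dt) = 2√(0.593 × 1610) = 61.80 m.
Argument (x−vt)/(2√(Dt)) = (470 − 484.61)/61.80 = -0.2364; ½·erfc(-0.2364) = 0.6309.
C = 348 × 0.6309 = 220 mg/L.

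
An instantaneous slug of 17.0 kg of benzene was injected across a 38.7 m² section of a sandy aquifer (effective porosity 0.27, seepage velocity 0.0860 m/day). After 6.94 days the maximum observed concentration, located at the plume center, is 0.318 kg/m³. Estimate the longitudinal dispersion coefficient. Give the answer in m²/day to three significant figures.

0.300 m²/day

At the plume center C_max = M/(n_e·A·√(4πDt)), so D = M²/(4πt·(n_e·A·C_max)²).
n_e·A·C_max = 0.27 × 38.7 × 0.318 = 3.323 kg/m.
D = 17.0²/(4π × 6.94 × 3.323²) = 0.300 m²/day.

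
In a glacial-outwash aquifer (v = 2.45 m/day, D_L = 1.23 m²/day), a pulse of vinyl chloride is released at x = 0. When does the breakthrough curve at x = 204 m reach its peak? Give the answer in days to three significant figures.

For the 1D instantaneous-source solution, setting ∂C/∂t = 0 at fixed x gives v²t² + 2Dt − x² = 0, so t = (√(D² + v²x²) − D)/v².
√(D² + v²x²) = √(1.23² + 2.45² × 204²) = 499.8; v² = 6.0025.
t = (499.8 − 1.23)/6.0025 = 83.1 days (vs. the pure-advection estimate x/v = 83.3 d).

83.1 days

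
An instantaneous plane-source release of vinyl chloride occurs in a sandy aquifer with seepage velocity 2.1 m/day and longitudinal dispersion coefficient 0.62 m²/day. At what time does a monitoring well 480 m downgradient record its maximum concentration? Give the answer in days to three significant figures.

228 days

For the 1D instantaneous-source solution, setting ∂C/∂t = 0 at fixed x gives v²t² + 2Dt − x² = 0, so t = (√(D² + v²x²) − D)/v².
√(D² + v²x²) = √(0.62² + 2.1² × 480²) = 1008; v² = 4.41.
t = (1008 − 0.62)/4.41 = 228 days (vs. the pure-advection estimate x/v = 229 d).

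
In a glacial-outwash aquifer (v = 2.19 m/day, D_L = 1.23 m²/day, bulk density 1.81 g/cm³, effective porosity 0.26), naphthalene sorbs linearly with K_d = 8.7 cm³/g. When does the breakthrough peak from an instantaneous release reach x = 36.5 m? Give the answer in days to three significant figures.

1010 days

Retardation factor R = 1 + ρ_b·K_d/n = 1 + 1.81 × 8.7/0.26 = 61.57.
Sorption retards both mechanisms: v_R = v/R = 0.03557 m/day, D_R = D/R = 0.01998 m²/day.
Peak time from v_R²t² + 2D_R t − x² = 0: t = (√(D_R² + v_R²x²) − D_R)/v_R².
√(D_R² + v_R²x²) = √(0.01998² + 0.03557² × 36.5²) = 1.298; v_R² = 0.001265.
t = (1.298 − 0.01998)/0.001265 = 1010 days.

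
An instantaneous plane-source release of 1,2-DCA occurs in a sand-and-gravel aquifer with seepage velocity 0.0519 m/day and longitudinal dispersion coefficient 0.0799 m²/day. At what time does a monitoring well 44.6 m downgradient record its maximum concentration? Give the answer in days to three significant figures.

For the 1D instantaneous-source solution, setting ∂C/∂t = 0 at fixed x gives v²t² + 2Dt − x² = 0, so t = (√(D² + v²x²) − D)/v².
√(D² + v²x²) = √(0.0799² + 0.0519² × 44.6²) = 2.316; v² = 0.00269361.
t = (2.316 − 0.0799)/0.00269361 = 830 days (vs. the pure-advection estimate x/v = 859 d).

830 days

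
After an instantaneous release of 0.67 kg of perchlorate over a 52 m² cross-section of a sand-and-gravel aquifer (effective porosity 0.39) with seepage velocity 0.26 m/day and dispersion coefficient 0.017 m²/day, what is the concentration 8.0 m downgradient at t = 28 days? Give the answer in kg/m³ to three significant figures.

0.0103 kg/m³

For an instantaneous plane source, C(x,t) = M/(n_e·A·√(4πDt)) · exp(−(x−vt)²/(4Dt)), with n_e·A the pore (flow) area.
Plume center vt = 0.26 × 28 = 7.28 m, so the well at 8.0 m is 0.72 m downgradient of the peak.
√(4πDt) = 2.446 m, giving peak height M/(n_e·A·√(4πDt)) = 0.67/(0.39 × 52 × 2.446) = 0.01351 kg/m³.
(x−vt)²/(4Dt) = (0.72)²/(4 × 0.017 × 28) = 0.2723; exp(−0.2723) = 0.7616.
C = 0.01351 × 0.7616 = 0.0103 kg/m³.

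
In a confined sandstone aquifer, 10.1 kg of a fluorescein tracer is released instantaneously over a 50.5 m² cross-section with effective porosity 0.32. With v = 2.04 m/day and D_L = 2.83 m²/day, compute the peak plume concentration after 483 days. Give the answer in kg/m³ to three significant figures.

0.00477 kg/m³

The peak of an instantaneous 1D plume sits at x = vt; there the Gaussian factor is 1 and C_max = M/(n_e·A·√(4πDt)), where n_e·A is the pore area the mass is dissolved in.
√(4πDt) = √(4π × 2.83 × 483) = 131.1 m, so C_max = 10.1/(0.32 × 50.5 × 131.1) = 0.00477 kg/m³.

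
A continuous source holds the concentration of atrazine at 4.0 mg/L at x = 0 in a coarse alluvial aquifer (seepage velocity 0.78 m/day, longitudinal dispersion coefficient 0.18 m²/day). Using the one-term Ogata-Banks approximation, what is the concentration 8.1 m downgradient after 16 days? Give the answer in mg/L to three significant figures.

3.86 mg/L

For a continuous step input, C/C₀ ≈ ½·erfc((x−vt)/(2√(Dt))).
vt = 0.78 × 16 = 12.48 m and 2√(Dt) = 2√(0.18 × 16) = 3.394 m.
Argument (x−vt)/(2√(Dt)) = (8.1 − 12.48)/3.394 = -1.291; ½·erfc(-1.291) = 0.9661.
C = 4.0 × 0.9661 = 3.86 mg/L.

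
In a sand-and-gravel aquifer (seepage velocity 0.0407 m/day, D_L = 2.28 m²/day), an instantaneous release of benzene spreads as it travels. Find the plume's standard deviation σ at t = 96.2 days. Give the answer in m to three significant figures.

Dispersive spreading gives a Gaussian with σ² = 2Dt; advection only shifts the center.
σ = √(2 × 2.28 × 96.2) = 20.9 m.

20.9 m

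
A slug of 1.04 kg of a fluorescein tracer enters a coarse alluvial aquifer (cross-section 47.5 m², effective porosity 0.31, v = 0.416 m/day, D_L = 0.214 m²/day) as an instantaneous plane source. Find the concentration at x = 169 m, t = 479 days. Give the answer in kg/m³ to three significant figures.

For an instantaneous plane source, C(x,t) = M/(n_e·A·√(4πDt)) · exp(−(x−vt)²/(4Dt)), with n_e·A the pore (flow) area.
Plume center vt = 0.416 × 479 = 199.264 m, so the well at 169 m is 30.264 m upgradient of the peak.
√(4πDt) = 35.89 m, giving peak height M/(n_e·A·√(4πDt)) = 1.04/(0.31 × 47.5 × 35.89) = 0.001968 kg/m³.
(x−vt)²/(4Dt) = (-30.264)²/(4 × 0.214 × 479) = 2.234; exp(−2.234) = 0.1071.
C = 0.001968 × 0.1071 = 0.000211 kg/m³.

0.000211 kg/m³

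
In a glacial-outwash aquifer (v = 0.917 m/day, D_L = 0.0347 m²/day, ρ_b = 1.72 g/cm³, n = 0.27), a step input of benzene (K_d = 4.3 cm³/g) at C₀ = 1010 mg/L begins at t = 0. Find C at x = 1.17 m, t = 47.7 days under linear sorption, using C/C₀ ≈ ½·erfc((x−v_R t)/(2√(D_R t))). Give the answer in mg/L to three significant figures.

Retardation factor R = 1 + ρ_b·K_d/n = 1 + 1.72 × 4.3/0.27 = 28.39.
Sorption retards both mechanisms: v_R = v/R = 0.03230 m/day, D_R = D/R = 0.001222 m²/day.
v_R·t = 0.03230 × 47.7 = 1.54071 m; 2√(D_R t) = 0.4829 m; argument = (1.17 − 1.54071)/0.4829 = -0.7677.
C = C₀ × ½·erfc(-0.7677) = 1010 × 0.8612 = 870 mg/L.

870 mg/L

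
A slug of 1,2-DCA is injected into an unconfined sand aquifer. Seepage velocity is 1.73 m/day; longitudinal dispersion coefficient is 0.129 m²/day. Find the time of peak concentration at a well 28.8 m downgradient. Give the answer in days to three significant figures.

16.6 days

For the 1D instantaneous-source solution, setting ∂C/∂t = 0 at fixed x gives v²t² + 2Dt − x² = 0, so t = (√(D² + v²x²) − D)/v².
√(D² + v²x²) = √(0.129² + 1.73² × 28.8²) = 49.82; v² = 2.9929.
t = (49.82 − 0.129)/2.9929 = 16.6 days (vs. the pure-advection estimate x/v = 16.6 d).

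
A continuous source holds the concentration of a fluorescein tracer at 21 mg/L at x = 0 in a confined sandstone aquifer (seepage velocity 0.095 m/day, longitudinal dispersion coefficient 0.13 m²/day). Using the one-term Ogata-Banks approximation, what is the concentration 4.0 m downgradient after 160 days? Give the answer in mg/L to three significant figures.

20.1 mg/L

For a continuous step input, C/C₀ ≈ ½·erfc((x−vt)/(2√(Dt))).
vt = 0.095 × 160 = 15.2 m and 2√(Dt) = 2√(0.13 × 160) = 9.121 m.
Argument (x−vt)/(2√(Dt)) = (4.0 − 15.2)/9.121 = -1.228; ½·erfc(-1.228) = 0.9588.
C = 21 × 0.9588 = 20.1 mg/L.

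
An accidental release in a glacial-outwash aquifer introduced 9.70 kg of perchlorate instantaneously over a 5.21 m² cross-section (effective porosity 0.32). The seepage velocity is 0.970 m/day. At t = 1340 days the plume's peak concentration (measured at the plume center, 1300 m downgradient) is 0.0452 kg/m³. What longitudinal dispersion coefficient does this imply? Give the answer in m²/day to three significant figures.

0.984 m²/day

At the plume center C_max = M/(n_e·A·√(4πDt)), so D = M²/(4πt·(n_e·A·C_max)²).
n_e·A·C_max = 0.32 × 5.21 × 0.0452 = 0.07536 kg/m.
D = 9.70²/(4π × 1340 × 0.07536²) = 0.984 m²/day.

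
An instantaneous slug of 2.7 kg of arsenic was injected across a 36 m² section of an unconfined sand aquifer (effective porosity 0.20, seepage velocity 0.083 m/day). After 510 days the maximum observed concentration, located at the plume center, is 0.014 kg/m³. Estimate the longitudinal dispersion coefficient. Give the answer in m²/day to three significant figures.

At the plume center C_max = M/(n_e·A·√(4πDt)), so D = M²/(4πt·(n_e·A·C_max)²).
n_e·A·C_max = 0.20 × 36 × 0.014 = 0.1008 kg/m.
D = 2.7²/(4π × 510 × 0.1008²) = 0.112 m²/day.

0.112 m²/day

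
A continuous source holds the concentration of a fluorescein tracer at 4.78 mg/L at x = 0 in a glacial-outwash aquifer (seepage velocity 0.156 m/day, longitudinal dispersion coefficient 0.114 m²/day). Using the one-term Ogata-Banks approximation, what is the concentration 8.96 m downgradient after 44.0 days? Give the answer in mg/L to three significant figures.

1.21 mg/L

For a continuous step input, C/C₀ ≈ ½·erfc((x−vt)/(2√(Dt))).
vt = 0.156 × 44.0 = 6.864 m and 2√(Dt) = 2√(0.114 × 44.0) = 4.479 m.
Argument (x−vt)/(2√(Dt)) = (8.96 − 6.864)/4.479 = 0.4680; ½·erfc(0.4680) = 0.2540.
C = 4.78 × 0.2540 = 1.21 mg/L.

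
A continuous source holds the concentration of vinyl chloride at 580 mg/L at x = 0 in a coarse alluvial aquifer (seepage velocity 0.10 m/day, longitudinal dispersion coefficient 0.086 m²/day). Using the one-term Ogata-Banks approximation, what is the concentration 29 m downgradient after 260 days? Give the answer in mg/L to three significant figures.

190 mg/L

For a continuous step input, C/C₀ ≈ ½·erfc((x−vt)/(2√(Dt))).
vt = 0.10 × 260 = 26 m and 2√(Dt) = 2√(0.086 × 260) = 9.457 m.
Argument (x−vt)/(2√(Dt)) = (29 − 26)/9.457 = 0.3172; ½·erfc(0.3172) = 0.3269.
C = 580 × 0.3269 = 190 mg/L.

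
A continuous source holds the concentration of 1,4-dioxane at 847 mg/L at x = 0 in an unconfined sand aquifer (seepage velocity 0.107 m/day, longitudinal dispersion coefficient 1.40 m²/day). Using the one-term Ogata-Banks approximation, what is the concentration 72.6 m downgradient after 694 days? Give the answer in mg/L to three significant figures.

436 mg/L

For a continuous step input, C/C₀ ≈ ½·erfc((x−vt)/(2√(Dt))).
vt = 0.107 × 694 = 74.258 m and 2√(Dt) = 2√(1.40 × 694) = 62.34 m.
Argument (x−vt)/(2√(Dt)) = (72.6 − 74.258)/62.34 = -0.02660; ½·erfc(-0.02660) = 0.5150.
C = 847 × 0.5150 = 436 mg/L.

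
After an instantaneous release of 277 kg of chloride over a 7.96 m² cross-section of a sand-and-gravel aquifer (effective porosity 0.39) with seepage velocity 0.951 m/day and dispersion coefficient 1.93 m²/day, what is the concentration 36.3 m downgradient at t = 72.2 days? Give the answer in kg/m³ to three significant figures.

0.326 kg/m³

For an instantaneous plane source, C(x,t) = M/(n_e·A·√(4πDt)) · exp(−(x−vt)²/(4Dt)), with n_e·A the pore (flow) area.
Plume center vt = 0.951 × 72.2 = 68.6622 m, so the well at 36.3 m is 32.3622 m upgradient of the peak.
√(4πDt) = 41.85 m, giving peak height M/(n_e·A·√(4πDt)) = 277/(0.39 × 7.96 × 41.85) = 2.132 kg/m³.
(x−vt)²/(4Dt) = (-32.3622)²/(4 × 1.93 × 72.2) = 1.879; exp(−1.879) = 0.1527.
C = 2.132 × 0.1527 = 0.326 kg/m³.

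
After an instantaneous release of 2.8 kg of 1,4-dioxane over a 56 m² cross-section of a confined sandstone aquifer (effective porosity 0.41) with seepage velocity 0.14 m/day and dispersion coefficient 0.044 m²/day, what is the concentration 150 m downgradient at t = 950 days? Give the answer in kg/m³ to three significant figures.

0.000945 kg/m³

For an instantaneous plane source, C(x,t) = M/(n_e·A·√(4πDt)) · exp(−(x−vt)²/(4Dt)), with n_e·A the pore (flow) area.
Plume center vt = 0.14 × 950 = 133 m, so the well at 150 m is 17 m downgradient of the peak.
√(4πDt) = 22.92 m, giving peak height M/(n_e·A·√(4πDt)) = 2.8/(0.41 × 56 × 22.92) = 0.005321 kg/m³.
(x−vt)²/(4Dt) = (17)²/(4 × 0.044 × 950) = 1.728; exp(−1.728) = 0.1776.
C = 0.005321 × 0.1776 = 0.000945 kg/m³.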